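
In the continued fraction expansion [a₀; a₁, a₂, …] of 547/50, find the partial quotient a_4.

2

Repeatedly divide and take the remainder:
547 ÷ 50 → quotient 10, remainder 47
50 ÷ 47 → quotient 1, remainder 3
47 ÷ 3 → quotient 15, remainder 2
3 ÷ 2 → quotient 1, remainder 1
2 ÷ 1 → quotient 2, remainder 0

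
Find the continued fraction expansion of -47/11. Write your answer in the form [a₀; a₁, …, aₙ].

Apply division with remainder until the remainder is 0:
-47 ÷ 11 → quotient -5, remainder 8
11 ÷ 8 → quotient 1, remainder 3
8 ÷ 3 → quotient 2, remainder 2
3 ÷ 2 → quotient 1, remainder 1
2 ÷ 1 → quotient 2, remainder 0

[-5; 1, 2, 1, 2]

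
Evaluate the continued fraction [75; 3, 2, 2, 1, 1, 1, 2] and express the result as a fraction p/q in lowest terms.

12875/171

Start with 2.
1 + 1/(2/1) = 1 + 1/2 = 3/2
1 + 1/(3/2) = 1 + 2/3 = 5/3
1 + 1/(5/3) = 1 + 3/5 = 8/5
2 + 1/(8/5) = 2 + 5/8 = 21/8
2 + 1/(21/8) = 2 + 8/21 = 50/21
3 + 1/(50/21) = 3 + 21/50 = 171/50
75 + 1/(171/50) = 75 + 50/171 = 12875/171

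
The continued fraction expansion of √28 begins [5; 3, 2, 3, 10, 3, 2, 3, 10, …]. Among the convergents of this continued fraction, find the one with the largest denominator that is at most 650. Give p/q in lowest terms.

a_0 = 5: 5/1  (≤ bound)
a_1 = 3: 16/3  (≤ bound)
a_2 = 2: 37/7  (≤ bound)
a_3 = 3: 127/24  (≤ bound)
a_4 = 10: 1307/247  (≤ bound)
a_5 = 3: 4048/765  (> 650, stop)

1307/247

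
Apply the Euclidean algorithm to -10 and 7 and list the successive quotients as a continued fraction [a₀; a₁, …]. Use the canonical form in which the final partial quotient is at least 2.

-10 ÷ 7 → quotient -2, remainder 4
7 ÷ 4 → quotient 1, remainder 3
4 ÷ 3 → quotient 1, remainder 1
3 ÷ 1 → quotient 3, remainder 0

[-2; 1, 1, 3]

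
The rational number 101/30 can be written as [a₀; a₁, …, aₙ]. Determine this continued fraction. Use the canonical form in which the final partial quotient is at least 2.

[3; 2, 1, 2, 1, 2]

Apply division with remainder until the remainder is 0:
101 ÷ 30 → quotient 3, remainder 11
30 ÷ 11 → quotient 2, remainder 8
11 ÷ 8 → quotient 1, remainder 3
8 ÷ 3 → quotient 2, remainder 2
3 ÷ 2 → quotient 1, remainder 1
2 ÷ 1 → quotient 2, remainder 0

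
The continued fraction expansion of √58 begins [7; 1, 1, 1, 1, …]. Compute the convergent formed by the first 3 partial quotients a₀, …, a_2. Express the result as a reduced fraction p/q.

15/2

Work from the innermost term outward:
Start with 1.
1 + 1/(1/1) = 1 + 1/1 = 2/1
7 + 1/(2/1) = 7 + 1/2 = 15/2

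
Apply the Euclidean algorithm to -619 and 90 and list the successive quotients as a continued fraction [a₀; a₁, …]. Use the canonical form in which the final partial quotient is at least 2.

⌊-619/90⌋ = -7, remainder 11
⌊90/11⌋ = 8, remainder 2
⌊11/2⌋ = 5, remainder 1
⌊2/1⌋ = 2, remainder 0

[-7; 8, 5, 2]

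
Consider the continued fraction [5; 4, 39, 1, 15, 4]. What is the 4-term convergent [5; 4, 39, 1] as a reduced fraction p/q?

Use the convergent recurrence hₖ = aₖ·hₖ₋₁ + hₖ₋₂ (and likewise for the denominators kₖ):
a_0 = 5: 5/1
a_1 = 4: 21/4
a_2 = 39: 824/157
a_3 = 1: 845/161

845/161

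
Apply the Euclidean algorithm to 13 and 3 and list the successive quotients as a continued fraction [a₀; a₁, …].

[4; 3]

Repeatedly divide and take the remainder:
13 = 4·3 + 1, so a_0 = 4
3 = 3·1 + 0, so a_1 = 3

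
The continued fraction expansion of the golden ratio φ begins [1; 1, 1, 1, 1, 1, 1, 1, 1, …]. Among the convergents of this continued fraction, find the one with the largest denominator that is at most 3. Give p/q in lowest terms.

5/3

List convergents until the denominator exceeds the bound:
a_0 = 1: 1/1  (≤ bound)
a_1 = 1: 2/1  (≤ bound)
a_2 = 1: 3/2  (≤ bound)
a_3 = 1: 5/3  (≤ bound)
a_4 = 1: 8/5  (> 3, stop)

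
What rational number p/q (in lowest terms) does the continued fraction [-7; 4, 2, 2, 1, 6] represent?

-1409/208

Work from the innermost term outward:
Start with 6.
1 + 1/(6/1) = 1 + 1/6 = 7/6
2 + 1/(7/6) = 2 + 6/7 = 20/7
2 + 1/(20/7) = 2 + 7/20 = 47/20
4 + 1/(47/20) = 4 + 20/47 = 208/47
-7 + 1/(208/47) = -7 + 47/208 = -1409/208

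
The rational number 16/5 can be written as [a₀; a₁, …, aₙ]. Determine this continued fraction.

[3; 5]

⌊16/5⌋ = 3, remainder 1
⌊5/1⌋ = 5, remainder 0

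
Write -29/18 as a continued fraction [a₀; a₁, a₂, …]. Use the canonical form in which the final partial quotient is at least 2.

[-2; 2, 1, 1, 3]

-29 ÷ 18 → quotient -2, remainder 7
18 ÷ 7 → quotient 2, remainder 4
7 ÷ 4 → quotient 1, remainder 3
4 ÷ 3 → quotient 1, remainder 1
3 ÷ 1 → quotient 3, remainder 0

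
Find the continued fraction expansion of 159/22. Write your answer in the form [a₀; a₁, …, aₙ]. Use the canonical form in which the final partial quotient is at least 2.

[7; 4, 2, 2]

Run the Euclidean algorithm, recording each quotient:
159 = 7·22 + 5, so a_0 = 7
22 = 4·5 + 2, so a_1 = 4
5 = 2·2 + 1, so a_2 = 2
2 = 2·1 + 0, so a_3 = 2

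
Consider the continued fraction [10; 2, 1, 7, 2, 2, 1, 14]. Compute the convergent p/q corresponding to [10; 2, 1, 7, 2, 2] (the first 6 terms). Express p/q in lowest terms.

1252/121

Compute successive convergents:
a_0 = 10: 10/1
a_1 = 2: 21/2
a_2 = 1: 31/3
a_3 = 7: 238/23
a_4 = 2: 507/49
a_5 = 2: 1252/121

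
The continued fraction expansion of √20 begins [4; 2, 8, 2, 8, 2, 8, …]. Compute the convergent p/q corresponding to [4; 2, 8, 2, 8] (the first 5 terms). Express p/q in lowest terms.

Compute successive convergents:
a_0 = 4: 4/1
a_1 = 2: 9/2
a_2 = 8: 76/17
a_3 = 2: 161/36
a_4 = 8: 1364/305

1364/305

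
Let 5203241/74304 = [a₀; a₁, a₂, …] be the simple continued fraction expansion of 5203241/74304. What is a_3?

8

Run the Euclidean algorithm, recording each quotient:
⌊5203241/74304⌋ = 70, remainder 1961
⌊74304/1961⌋ = 37, remainder 1747
⌊1961/1747⌋ = 1, remainder 214
⌊1747/214⌋ = 8, remainder 35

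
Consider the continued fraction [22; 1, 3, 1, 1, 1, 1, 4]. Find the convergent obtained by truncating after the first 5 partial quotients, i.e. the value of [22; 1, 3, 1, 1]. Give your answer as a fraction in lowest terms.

a_0 = 22: 22/1
a_1 = 1: 23/1
a_2 = 3: 91/4
a_3 = 1: 114/5
a_4 = 1: 205/9

205/9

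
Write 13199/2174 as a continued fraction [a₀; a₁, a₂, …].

13199 = 6·2174 + 155, so a_0 = 6
2174 = 14·155 + 4, so a_1 = 14
155 = 38·4 + 3, so a_2 = 38
4 = 1·3 + 1, so a_3 = 1
3 = 3·1 + 0, so a_4 = 3

[6; 14, 38, 1, 3]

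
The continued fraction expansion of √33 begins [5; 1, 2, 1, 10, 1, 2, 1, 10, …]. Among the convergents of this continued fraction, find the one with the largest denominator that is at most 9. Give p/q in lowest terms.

a_0 = 5: 5/1  (≤ bound)
a_1 = 1: 6/1  (≤ bound)
a_2 = 2: 17/3  (≤ bound)
a_3 = 1: 23/4  (≤ bound)
a_4 = 10: 247/43  (> 9, stop)

23/4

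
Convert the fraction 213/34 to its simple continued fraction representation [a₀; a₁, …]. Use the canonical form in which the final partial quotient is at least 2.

[6; 3, 1, 3, 2]

213 = 6·34 + 9, so a_0 = 6
34 = 3·9 + 7, so a_1 = 3
9 = 1·7 + 2, so a_2 = 1
7 = 3·2 + 1, so a_3 = 3
2 = 2·1 + 0, so a_4 = 2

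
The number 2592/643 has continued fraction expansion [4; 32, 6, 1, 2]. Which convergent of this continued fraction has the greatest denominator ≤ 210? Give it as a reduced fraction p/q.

778/193

a_0 = 4: 4/1  (≤ bound)
a_1 = 32: 129/32  (≤ bound)
a_2 = 6: 778/193  (≤ bound)
a_3 = 1: 907/225  (> 210, stop)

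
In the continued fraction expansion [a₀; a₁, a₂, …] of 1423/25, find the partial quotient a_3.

Run the Euclidean algorithm, recording each quotient:
1423 ÷ 25 → quotient 56, remainder 23
25 ÷ 23 → quotient 1, remainder 2
23 ÷ 2 → quotient 11, remainder 1
2 ÷ 1 → quotient 2, remainder 0

2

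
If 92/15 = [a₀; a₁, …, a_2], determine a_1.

Apply division with remainder until the remainder is 0:
⌊92/15⌋ = 6, remainder 2
⌊15/2⌋ = 7, remainder 1

7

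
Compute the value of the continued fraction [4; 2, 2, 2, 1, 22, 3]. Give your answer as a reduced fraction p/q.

Start with 3.
22 + 1/(3/1) = 22 + 1/3 = 67/3
1 + 1/(67/3) = 1 + 3/67 = 70/67
2 + 1/(70/67) = 2 + 67/70 = 207/70
2 + 1/(207/70) = 2 + 70/207 = 484/207
2 + 1/(484/207) = 2 + 207/484 = 1175/484
4 + 1/(1175/484) = 4 + 484/1175 = 5184/1175

5184/1175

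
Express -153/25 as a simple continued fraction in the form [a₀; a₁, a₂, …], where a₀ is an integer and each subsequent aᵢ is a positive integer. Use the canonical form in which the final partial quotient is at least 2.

[-7; 1, 7, 3]

-153 = -7·25 + 22, so a_0 = -7
25 = 1·22 + 3, so a_1 = 1
22 = 7·3 + 1, so a_2 = 7
3 = 3·1 + 0, so a_3 = 3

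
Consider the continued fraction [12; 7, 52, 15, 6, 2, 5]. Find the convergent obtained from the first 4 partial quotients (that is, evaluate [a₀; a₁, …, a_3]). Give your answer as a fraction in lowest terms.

Start with 15.
52 + 1/(15/1) = 52 + 1/15 = 781/15
7 + 1/(781/15) = 7 + 15/781 = 5482/781
12 + 1/(5482/781) = 12 + 781/5482 = 66565/5482

66565/5482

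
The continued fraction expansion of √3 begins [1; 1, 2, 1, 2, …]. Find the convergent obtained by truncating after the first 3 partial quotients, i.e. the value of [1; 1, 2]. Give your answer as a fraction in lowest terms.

5/3

Start with 2.
1 + 1/(2/1) = 1 + 1/2 = 3/2
1 + 1/(3/2) = 1 + 2/3 = 5/3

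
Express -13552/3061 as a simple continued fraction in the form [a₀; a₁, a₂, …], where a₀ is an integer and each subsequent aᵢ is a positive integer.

[-5; 1, 1, 2, 1, 15, 2, 13]

Apply division with remainder until the remainder is 0:
⌊-13552/3061⌋ = -5, remainder 1753
⌊3061/1753⌋ = 1, remainder 1308
⌊1753/1308⌋ = 1, remainder 445
⌊1308/445⌋ = 2, remainder 418
⌊445/418⌋ = 1, remainder 27
⌊418/27⌋ = 15, remainder 13
⌊27/13⌋ = 2, remainder 1
⌊13/1⌋ = 13, remainder 0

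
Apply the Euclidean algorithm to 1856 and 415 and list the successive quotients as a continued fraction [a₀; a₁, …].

[4; 2, 8, 1, 1, 11]

Apply division with remainder until the remainder is 0:
1856 = 4·415 + 196, so a_0 = 4
415 = 2·196 + 23, so a_1 = 2
196 = 8·23 + 12, so a_2 = 8
23 = 1·12 + 11, so a_3 = 1
12 = 1·11 + 1, so a_4 = 1
11 = 11·1 + 0, so a_5 = 11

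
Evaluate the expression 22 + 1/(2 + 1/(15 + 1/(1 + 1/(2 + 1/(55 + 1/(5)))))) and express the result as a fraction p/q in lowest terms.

a_0 = 22: 22/1
a_1 = 2: 45/2
a_2 = 15: 697/31
a_3 = 1: 742/33
a_4 = 2: 2181/97
a_5 = 55: 120697/5368
a_6 = 5: 605666/26937

605666/26937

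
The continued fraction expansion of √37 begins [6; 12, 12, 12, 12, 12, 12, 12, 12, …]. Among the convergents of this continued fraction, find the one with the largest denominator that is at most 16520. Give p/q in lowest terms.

List convergents until the denominator exceeds the bound:
a_0 = 6: 6/1  (≤ bound)
a_1 = 12: 73/12  (≤ bound)
a_2 = 12: 882/145  (≤ bound)
a_3 = 12: 10657/1752  (≤ bound)
a_4 = 12: 128766/21169  (> 16520, stop)

10657/1752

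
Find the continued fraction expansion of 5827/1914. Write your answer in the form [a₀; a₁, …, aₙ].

Repeatedly divide and take the remainder:
5827 ÷ 1914 → quotient 3, remainder 85
1914 ÷ 85 → quotient 22, remainder 44
85 ÷ 44 → quotient 1, remainder 41
44 ÷ 41 → quotient 1, remainder 3
41 ÷ 3 → quotient 13, remainder 2
3 ÷ 2 → quotient 1, remainder 1
2 ÷ 1 → quotient 2, remainder 0

[3; 22, 1, 1, 13, 1, 2]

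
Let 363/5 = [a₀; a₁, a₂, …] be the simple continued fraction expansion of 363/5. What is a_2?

1

363 ÷ 5 → quotient 72, remainder 3
5 ÷ 3 → quotient 1, remainder 2
3 ÷ 2 → quotient 1, remainder 1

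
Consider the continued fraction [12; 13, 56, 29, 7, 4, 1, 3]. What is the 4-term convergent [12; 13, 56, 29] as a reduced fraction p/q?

Start with 29.
56 + 1/(29/1) = 56 + 1/29 = 1625/29
13 + 1/(1625/29) = 13 + 29/1625 = 21154/1625
12 + 1/(21154/1625) = 12 + 1625/21154 = 255473/21154

255473/21154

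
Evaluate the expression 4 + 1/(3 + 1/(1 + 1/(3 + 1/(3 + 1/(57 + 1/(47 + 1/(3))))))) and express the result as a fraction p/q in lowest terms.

Start with 3.
47 + 1/(3/1) = 47 + 1/3 = 142/3
57 + 1/(142/3) = 57 + 3/142 = 8097/142
3 + 1/(8097/142) = 3 + 142/8097 = 24433/8097
3 + 1/(24433/8097) = 3 + 8097/24433 = 81396/24433
1 + 1/(81396/24433) = 1 + 24433/81396 = 105829/81396
3 + 1/(105829/81396) = 3 + 81396/105829 = 398883/105829
4 + 1/(398883/105829) = 4 + 105829/398883 = 1701361/398883

1701361/398883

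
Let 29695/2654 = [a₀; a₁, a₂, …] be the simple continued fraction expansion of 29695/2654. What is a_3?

2

Run the Euclidean algorithm, recording each quotient:
29695 ÷ 2654 → quotient 11, remainder 501
2654 ÷ 501 → quotient 5, remainder 149
501 ÷ 149 → quotient 3, remainder 54
149 ÷ 54 → quotient 2, remainder 41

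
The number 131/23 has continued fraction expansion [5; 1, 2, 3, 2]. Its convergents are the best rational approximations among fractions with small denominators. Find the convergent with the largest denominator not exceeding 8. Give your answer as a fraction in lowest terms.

a_0 = 5: 5/1  (≤ bound)
a_1 = 1: 6/1  (≤ bound)
a_2 = 2: 17/3  (≤ bound)
a_3 = 3: 57/10  (> 8, stop)

17/3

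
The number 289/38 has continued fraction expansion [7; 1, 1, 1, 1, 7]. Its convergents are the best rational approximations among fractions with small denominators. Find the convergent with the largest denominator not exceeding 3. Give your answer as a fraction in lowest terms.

a_0 = 7: 7/1  (≤ bound)
a_1 = 1: 8/1  (≤ bound)
a_2 = 1: 15/2  (≤ bound)
a_3 = 1: 23/3  (≤ bound)
a_4 = 1: 38/5  (> 3, stop)

23/3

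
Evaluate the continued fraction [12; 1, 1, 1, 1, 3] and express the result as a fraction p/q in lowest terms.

Collapse the nested fraction from the inside out:
Start with 3.
1 + 1/(3/1) = 1 + 1/3 = 4/3
1 + 1/(4/3) = 1 + 3/4 = 7/4
1 + 1/(7/4) = 1 + 4/7 = 11/7
1 + 1/(11/7) = 1 + 7/11 = 18/11
12 + 1/(18/11) = 12 + 11/18 = 227/18

227/18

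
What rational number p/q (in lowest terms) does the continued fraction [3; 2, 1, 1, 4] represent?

78/23

a_0 = 3: 3/1
a_1 = 2: 7/2
a_2 = 1: 10/3
a_3 = 1: 17/5
a_4 = 4: 78/23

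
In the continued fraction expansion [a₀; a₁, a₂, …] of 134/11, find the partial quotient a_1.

Run the Euclidean algorithm, recording each quotient:
134 ÷ 11 → quotient 12, remainder 2
11 ÷ 2 → quotient 5, remainder 1

5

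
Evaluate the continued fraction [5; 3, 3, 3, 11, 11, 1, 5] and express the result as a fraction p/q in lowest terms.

141488/26681

Start with 5.
1 + 1/(5/1) = 1 + 1/5 = 6/5
11 + 1/(6/5) = 11 + 5/6 = 71/6
11 + 1/(71/6) = 11 + 6/71 = 787/71
3 + 1/(787/71) = 3 + 71/787 = 2432/787
3 + 1/(2432/787) = 3 + 787/2432 = 8083/2432
3 + 1/(8083/2432) = 3 + 2432/8083 = 26681/8083
5 + 1/(26681/8083) = 5 + 8083/26681 = 141488/26681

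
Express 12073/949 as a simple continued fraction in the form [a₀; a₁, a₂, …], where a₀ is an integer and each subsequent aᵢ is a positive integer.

[12; 1, 2, 1, 1, 2, 7, 7]

Run the Euclidean algorithm, recording each quotient:
⌊12073/949⌋ = 12, remainder 685
⌊949/685⌋ = 1, remainder 264
⌊685/264⌋ = 2, remainder 157
⌊264/157⌋ = 1, remainder 107
⌊157/107⌋ = 1, remainder 50
⌊107/50⌋ = 2, remainder 7
⌊50/7⌋ = 7, remainder 1
⌊7/1⌋ = 7, remainder 0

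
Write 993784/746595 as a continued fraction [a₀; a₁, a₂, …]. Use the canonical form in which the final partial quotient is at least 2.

993784 ÷ 746595 → quotient 1, remainder 247189
746595 ÷ 247189 → quotient 3, remainder 5028
247189 ÷ 5028 → quotient 49, remainder 817
5028 ÷ 817 → quotient 6, remainder 126
817 ÷ 126 → quotient 6, remainder 61
126 ÷ 61 → quotient 2, remainder 4
61 ÷ 4 → quotient 15, remainder 1
4 ÷ 1 → quotient 4, remainder 0

[1; 3, 49, 6, 6, 2, 15, 4]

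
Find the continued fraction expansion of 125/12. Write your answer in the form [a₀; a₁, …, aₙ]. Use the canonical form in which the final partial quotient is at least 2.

⌊125/12⌋ = 10, remainder 5
⌊12/5⌋ = 2, remainder 2
⌊5/2⌋ = 2, remainder 1
⌊2/1⌋ = 2, remainder 0

[10; 2, 2, 2]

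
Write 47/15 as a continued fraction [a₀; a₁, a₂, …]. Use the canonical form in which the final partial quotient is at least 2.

[3; 7, 2]

47 ÷ 15 → quotient 3, remainder 2
15 ÷ 2 → quotient 7, remainder 1
2 ÷ 1 → quotient 2, remainder 0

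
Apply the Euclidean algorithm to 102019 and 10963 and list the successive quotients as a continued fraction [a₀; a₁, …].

[9; 3, 3, 1, 2, 3, 2, 39]

102019 = 9·10963 + 3352, so a_0 = 9
10963 = 3·3352 + 907, so a_1 = 3
3352 = 3·907 + 631, so a_2 = 3
907 = 1·631 + 276, so a_3 = 1
631 = 2·276 + 79, so a_4 = 2
276 = 3·79 + 39, so a_5 = 3
79 = 2·39 + 1, so a_6 = 2
39 = 39·1 + 0, so a_7 = 39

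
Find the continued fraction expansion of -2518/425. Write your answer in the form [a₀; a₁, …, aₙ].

-2518 = -6·425 + 32, so a_0 = -6
425 = 13·32 + 9, so a_1 = 13
32 = 3·9 + 5, so a_2 = 3
9 = 1·5 + 4, so a_3 = 1
5 = 1·4 + 1, so a_4 = 1
4 = 4·1 + 0, so a_5 = 4

[-6; 13, 3, 1, 1, 4]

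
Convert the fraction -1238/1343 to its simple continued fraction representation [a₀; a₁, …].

Run the Euclidean algorithm, recording each quotient:
-1238 ÷ 1343 → quotient -1, remainder 105
1343 ÷ 105 → quotient 12, remainder 83
105 ÷ 83 → quotient 1, remainder 22
83 ÷ 22 → quotient 3, remainder 17
22 ÷ 17 → quotient 1, remainder 5
17 ÷ 5 → quotient 3, remainder 2
5 ÷ 2 → quotient 2, remainder 1
2 ÷ 1 → quotient 2, remainder 0

[-1; 12, 1, 3, 1, 3, 2, 2]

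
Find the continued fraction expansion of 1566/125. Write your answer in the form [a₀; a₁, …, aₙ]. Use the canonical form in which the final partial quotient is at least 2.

[12; 1, 1, 8, 2, 3]

Repeatedly divide and take the remainder:
1566 ÷ 125 → quotient 12, remainder 66
125 ÷ 66 → quotient 1, remainder 59
66 ÷ 59 → quotient 1, remainder 7
59 ÷ 7 → quotient 8, remainder 3
7 ÷ 3 → quotient 2, remainder 1
3 ÷ 1 → quotient 3, remainder 0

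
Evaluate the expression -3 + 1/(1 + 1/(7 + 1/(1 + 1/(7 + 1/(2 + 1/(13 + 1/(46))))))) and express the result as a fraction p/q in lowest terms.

-197981/93715

Use the convergent recurrence hₖ = aₖ·hₖ₋₁ + hₖ₋₂ (and likewise for the denominators kₖ):
a_0 = -3: -3/1
a_1 = 1: -2/1
a_2 = 7: -17/8
a_3 = 1: -19/9
a_4 = 7: -150/71
a_5 = 2: -319/151
a_6 = 13: -4297/2034
a_7 = 46: -197981/93715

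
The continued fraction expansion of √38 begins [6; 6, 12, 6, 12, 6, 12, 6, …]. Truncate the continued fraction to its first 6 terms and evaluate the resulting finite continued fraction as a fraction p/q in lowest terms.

202501/32850

Start with 6.
12 + 1/(6/1) = 12 + 1/6 = 73/6
6 + 1/(73/6) = 6 + 6/73 = 444/73
12 + 1/(444/73) = 12 + 73/444 = 5401/444
6 + 1/(5401/444) = 6 + 444/5401 = 32850/5401
6 + 1/(32850/5401) = 6 + 5401/32850 = 202501/32850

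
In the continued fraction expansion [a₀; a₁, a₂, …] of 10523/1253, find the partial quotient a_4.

22

Apply division with remainder until the remainder is 0:
10523 = 8·1253 + 499, so a_0 = 8
1253 = 2·499 + 255, so a_1 = 2
499 = 1·255 + 244, so a_2 = 1
255 = 1·244 + 11, so a_3 = 1
244 = 22·11 + 2, so a_4 = 22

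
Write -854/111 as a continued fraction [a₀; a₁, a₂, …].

⌊-854/111⌋ = -8, remainder 34
⌊111/34⌋ = 3, remainder 9
⌊34/9⌋ = 3, remainder 7
⌊9/7⌋ = 1, remainder 2
⌊7/2⌋ = 3, remainder 1
⌊2/1⌋ = 2, remainder 0

[-8; 3, 3, 1, 3, 2]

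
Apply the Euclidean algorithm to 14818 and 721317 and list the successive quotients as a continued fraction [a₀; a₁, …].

[0; 48, 1, 2, 9, 9, 58]

Repeatedly divide and take the remainder:
⌊14818/721317⌋ = 0, remainder 14818
⌊721317/14818⌋ = 48, remainder 10053
⌊14818/10053⌋ = 1, remainder 4765
⌊10053/4765⌋ = 2, remainder 523
⌊4765/523⌋ = 9, remainder 58
⌊523/58⌋ = 9, remainder 1
⌊58/1⌋ = 58, remainder 0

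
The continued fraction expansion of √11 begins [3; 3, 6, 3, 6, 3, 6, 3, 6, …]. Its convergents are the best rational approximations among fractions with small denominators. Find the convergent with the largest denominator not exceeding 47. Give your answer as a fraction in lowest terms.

63/19

a_0 = 3: 3/1  (≤ bound)
a_1 = 3: 10/3  (≤ bound)
a_2 = 6: 63/19  (≤ bound)
a_3 = 3: 199/60  (> 47, stop)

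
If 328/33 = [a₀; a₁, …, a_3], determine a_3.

2

Run the Euclidean algorithm, recording each quotient:
328 = 9·33 + 31, so a_0 = 9
33 = 1·31 + 2, so a_1 = 1
31 = 15·2 + 1, so a_2 = 15
2 = 2·1 + 0, so a_3 = 2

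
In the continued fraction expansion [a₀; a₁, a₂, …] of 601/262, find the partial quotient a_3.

2

601 ÷ 262 → quotient 2, remainder 77
262 ÷ 77 → quotient 3, remainder 31
77 ÷ 31 → quotient 2, remainder 15
31 ÷ 15 → quotient 2, remainder 1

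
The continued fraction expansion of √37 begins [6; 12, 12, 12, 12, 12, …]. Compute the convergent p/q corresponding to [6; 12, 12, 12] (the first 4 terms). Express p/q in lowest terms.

Starting at the tail and folding back:
Start with 12.
12 + 1/(12/1) = 12 + 1/12 = 145/12
12 + 1/(145/12) = 12 + 12/145 = 1752/145
6 + 1/(1752/145) = 6 + 145/1752 = 10657/1752

10657/1752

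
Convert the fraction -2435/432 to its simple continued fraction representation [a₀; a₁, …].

Repeatedly divide and take the remainder:
-2435 = -6·432 + 157, so a_0 = -6
432 = 2·157 + 118, so a_1 = 2
157 = 1·118 + 39, so a_2 = 1
118 = 3·39 + 1, so a_3 = 3
39 = 39·1 + 0, so a_4 = 39

[-6; 2, 1, 3, 39]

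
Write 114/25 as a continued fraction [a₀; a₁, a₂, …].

[4; 1, 1, 3, 1, 2]

114 = 4·25 + 14, so a_0 = 4
25 = 1·14 + 11, so a_1 = 1
14 = 1·11 + 3, so a_2 = 1
11 = 3·3 + 2, so a_3 = 3
3 = 1·2 + 1, so a_4 = 1
2 = 2·1 + 0, so a_5 = 2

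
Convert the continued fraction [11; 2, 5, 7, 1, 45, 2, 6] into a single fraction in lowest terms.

Start with 6.
2 + 1/(6/1) = 2 + 1/6 = 13/6
45 + 1/(13/6) = 45 + 6/13 = 591/13
1 + 1/(591/13) = 1 + 13/591 = 604/591
7 + 1/(604/591) = 7 + 591/604 = 4819/604
5 + 1/(4819/604) = 5 + 604/4819 = 24699/4819
2 + 1/(24699/4819) = 2 + 4819/24699 = 54217/24699
11 + 1/(54217/24699) = 11 + 24699/54217 = 621086/54217

621086/54217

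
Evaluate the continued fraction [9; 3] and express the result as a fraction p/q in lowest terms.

28/3

Collapse the nested fraction from the inside out:
Start with 3.
9 + 1/(3/1) = 9 + 1/3 = 28/3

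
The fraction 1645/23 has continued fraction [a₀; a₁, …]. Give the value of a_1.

⌊1645/23⌋ = 71, remainder 12
⌊23/12⌋ = 1, remainder 11

1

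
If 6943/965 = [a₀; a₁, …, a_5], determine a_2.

7

Repeatedly divide and take the remainder:
6943 = 7·965 + 188, so a_0 = 7
965 = 5·188 + 25, so a_1 = 5
188 = 7·25 + 13, so a_2 = 7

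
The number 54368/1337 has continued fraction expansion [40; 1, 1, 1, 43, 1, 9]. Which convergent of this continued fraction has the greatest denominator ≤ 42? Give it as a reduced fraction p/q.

122/3

a_0 = 40: 40/1  (≤ bound)
a_1 = 1: 41/1  (≤ bound)
a_2 = 1: 81/2  (≤ bound)
a_3 = 1: 122/3  (≤ bound)
a_4 = 43: 5327/131  (> 42, stop)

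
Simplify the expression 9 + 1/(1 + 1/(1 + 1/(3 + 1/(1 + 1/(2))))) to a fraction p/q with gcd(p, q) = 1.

Start with 2.
1 + 1/(2/1) = 1 + 1/2 = 3/2
3 + 1/(3/2) = 3 + 2/3 = 11/3
1 + 1/(11/3) = 1 + 3/11 = 14/11
1 + 1/(14/11) = 1 + 11/14 = 25/14
9 + 1/(25/14) = 9 + 14/25 = 239/25

239/25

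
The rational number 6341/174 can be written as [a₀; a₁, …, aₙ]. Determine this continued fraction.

6341 = 36·174 + 77, so a_0 = 36
174 = 2·77 + 20, so a_1 = 2
77 = 3·20 + 17, so a_2 = 3
20 = 1·17 + 3, so a_3 = 1
17 = 5·3 + 2, so a_4 = 5
3 = 1·2 + 1, so a_5 = 1
2 = 2·1 + 0, so a_6 = 2

[36; 2, 3, 1, 5, 1, 2]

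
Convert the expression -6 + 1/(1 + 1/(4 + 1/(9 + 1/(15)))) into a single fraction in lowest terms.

Build up convergents one term at a time:
a_0 = -6: -6/1
a_1 = 1: -5/1
a_2 = 4: -26/5
a_3 = 9: -239/46
a_4 = 15: -3611/695

-3611/695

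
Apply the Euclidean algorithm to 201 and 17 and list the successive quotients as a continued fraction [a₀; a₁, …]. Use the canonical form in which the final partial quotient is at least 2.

201 = 11·17 + 14, so a_0 = 11
17 = 1·14 + 3, so a_1 = 1
14 = 4·3 + 2, so a_2 = 4
3 = 1·2 + 1, so a_3 = 1
2 = 2·1 + 0, so a_4 = 2

[11; 1, 4, 1, 2]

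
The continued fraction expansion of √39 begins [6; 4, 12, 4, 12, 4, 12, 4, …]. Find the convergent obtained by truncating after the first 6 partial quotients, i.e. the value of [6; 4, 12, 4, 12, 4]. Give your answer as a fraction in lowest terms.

62425/9996

Starting at the tail and folding back:
Start with 4.
12 + 1/(4/1) = 12 + 1/4 = 49/4
4 + 1/(49/4) = 4 + 4/49 = 200/49
12 + 1/(200/49) = 12 + 49/200 = 2449/200
4 + 1/(2449/200) = 4 + 200/2449 = 9996/2449
6 + 1/(9996/2449) = 6 + 2449/9996 = 62425/9996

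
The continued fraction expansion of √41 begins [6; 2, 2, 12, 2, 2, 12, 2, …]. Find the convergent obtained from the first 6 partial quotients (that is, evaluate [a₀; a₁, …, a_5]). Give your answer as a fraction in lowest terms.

a_0 = 6: 6/1
a_1 = 2: 13/2
a_2 = 2: 32/5
a_3 = 12: 397/62
a_4 = 2: 826/129
a_5 = 2: 2049/320

2049/320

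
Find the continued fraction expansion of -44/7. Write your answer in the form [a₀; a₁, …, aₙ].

[-7; 1, 2, 2]

⌊-44/7⌋ = -7, remainder 5
⌊7/5⌋ = 1, remainder 2
⌊5/2⌋ = 2, remainder 1
⌊2/1⌋ = 2, remainder 0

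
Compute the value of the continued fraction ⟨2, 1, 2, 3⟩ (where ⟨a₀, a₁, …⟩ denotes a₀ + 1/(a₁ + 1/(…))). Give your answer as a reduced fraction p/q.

27/10

Compute successive convergents:
a_0 = 2: 2/1
a_1 = 1: 3/1
a_2 = 2: 8/3
a_3 = 3: 27/10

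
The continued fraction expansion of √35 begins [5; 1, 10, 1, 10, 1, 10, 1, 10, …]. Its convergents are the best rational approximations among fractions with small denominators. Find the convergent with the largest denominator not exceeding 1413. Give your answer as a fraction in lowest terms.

846/143

a_0 = 5: 5/1  (≤ bound)
a_1 = 1: 6/1  (≤ bound)
a_2 = 10: 65/11  (≤ bound)
a_3 = 1: 71/12  (≤ bound)
a_4 = 10: 775/131  (≤ bound)
a_5 = 1: 846/143  (≤ bound)
a_6 = 10: 9235/1561  (> 1413, stop)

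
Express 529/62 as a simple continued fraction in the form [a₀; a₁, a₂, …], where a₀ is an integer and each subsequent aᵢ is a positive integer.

[8; 1, 1, 7, 4]

Repeatedly divide and take the remainder:
⌊529/62⌋ = 8, remainder 33
⌊62/33⌋ = 1, remainder 29
⌊33/29⌋ = 1, remainder 4
⌊29/4⌋ = 7, remainder 1
⌊4/1⌋ = 4, remainder 0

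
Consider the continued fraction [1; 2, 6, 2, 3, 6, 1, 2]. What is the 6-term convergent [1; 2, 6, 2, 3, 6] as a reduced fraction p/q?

Build up convergents one term at a time:
a_0 = 1: 1/1
a_1 = 2: 3/2
a_2 = 6: 19/13
a_3 = 2: 41/28
a_4 = 3: 142/97
a_5 = 6: 893/610

893/610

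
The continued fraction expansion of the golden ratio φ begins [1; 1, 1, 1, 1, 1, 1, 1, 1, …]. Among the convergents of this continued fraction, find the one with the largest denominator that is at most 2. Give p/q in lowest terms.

a_0 = 1: 1/1  (≤ bound)
a_1 = 1: 2/1  (≤ bound)
a_2 = 1: 3/2  (≤ bound)
a_3 = 1: 5/3  (> 2, stop)

3/2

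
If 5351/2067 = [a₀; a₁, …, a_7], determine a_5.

Apply division with remainder until the remainder is 0:
5351 = 2·2067 + 1217, so a_0 = 2
2067 = 1·1217 + 850, so a_1 = 1
1217 = 1·850 + 367, so a_2 = 1
850 = 2·367 + 116, so a_3 = 2
367 = 3·116 + 19, so a_4 = 3
116 = 6·19 + 2, so a_5 = 6

6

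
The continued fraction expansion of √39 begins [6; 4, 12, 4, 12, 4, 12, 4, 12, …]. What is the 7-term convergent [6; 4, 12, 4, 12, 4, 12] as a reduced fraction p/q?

764394/122401

Start with 12.
4 + 1/(12/1) = 4 + 1/12 = 49/12
12 + 1/(49/12) = 12 + 12/49 = 600/49
4 + 1/(600/49) = 4 + 49/600 = 2449/600
12 + 1/(2449/600) = 12 + 600/2449 = 29988/2449
4 + 1/(29988/2449) = 4 + 2449/29988 = 122401/29988
6 + 1/(122401/29988) = 6 + 29988/122401 = 764394/122401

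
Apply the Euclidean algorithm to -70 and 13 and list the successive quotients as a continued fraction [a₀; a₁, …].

⌊-70/13⌋ = -6, remainder 8
⌊13/8⌋ = 1, remainder 5
⌊8/5⌋ = 1, remainder 3
⌊5/3⌋ = 1, remainder 2
⌊3/2⌋ = 1, remainder 1
⌊2/1⌋ = 2, remainder 0

[-6; 1, 1, 1, 1, 2]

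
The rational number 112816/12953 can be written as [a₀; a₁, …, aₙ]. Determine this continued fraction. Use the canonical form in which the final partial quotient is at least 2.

[8; 1, 2, 2, 3, 1, 29, 14]

Run the Euclidean algorithm, recording each quotient:
112816 ÷ 12953 → quotient 8, remainder 9192
12953 ÷ 9192 → quotient 1, remainder 3761
9192 ÷ 3761 → quotient 2, remainder 1670
3761 ÷ 1670 → quotient 2, remainder 421
1670 ÷ 421 → quotient 3, remainder 407
421 ÷ 407 → quotient 1, remainder 14
407 ÷ 14 → quotient 29, remainder 1
14 ÷ 1 → quotient 14, remainder 0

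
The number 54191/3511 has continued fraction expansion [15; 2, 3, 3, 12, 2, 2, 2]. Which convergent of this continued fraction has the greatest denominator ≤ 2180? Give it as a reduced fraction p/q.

a_0 = 15: 15/1  (≤ bound)
a_1 = 2: 31/2  (≤ bound)
a_2 = 3: 108/7  (≤ bound)
a_3 = 3: 355/23  (≤ bound)
a_4 = 12: 4368/283  (≤ bound)
a_5 = 2: 9091/589  (≤ bound)
a_6 = 2: 22550/1461  (≤ bound)
a_7 = 2: 54191/3511  (> 2180, stop)

22550/1461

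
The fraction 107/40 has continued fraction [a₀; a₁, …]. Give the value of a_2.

2

Repeatedly divide and take the remainder:
107 ÷ 40 → quotient 2, remainder 27
40 ÷ 27 → quotient 1, remainder 13
27 ÷ 13 → quotient 2, remainder 1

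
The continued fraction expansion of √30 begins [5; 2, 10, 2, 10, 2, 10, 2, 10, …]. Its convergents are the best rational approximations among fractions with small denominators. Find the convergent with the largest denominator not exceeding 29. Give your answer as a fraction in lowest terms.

a_0 = 5: 5/1  (≤ bound)
a_1 = 2: 11/2  (≤ bound)
a_2 = 10: 115/21  (≤ bound)
a_3 = 2: 241/44  (> 29, stop)

115/21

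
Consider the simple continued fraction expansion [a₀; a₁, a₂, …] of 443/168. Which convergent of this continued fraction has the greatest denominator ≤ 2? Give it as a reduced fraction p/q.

5/2

a_0 = 2: 2/1  (≤ bound)
a_1 = 1: 3/1  (≤ bound)
a_2 = 1: 5/2  (≤ bound)
a_3 = 1: 8/3  (> 2, stop)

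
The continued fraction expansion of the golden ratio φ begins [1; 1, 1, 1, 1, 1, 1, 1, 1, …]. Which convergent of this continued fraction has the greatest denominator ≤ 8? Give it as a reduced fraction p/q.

a_0 = 1: 1/1  (≤ bound)
a_1 = 1: 2/1  (≤ bound)
a_2 = 1: 3/2  (≤ bound)
a_3 = 1: 5/3  (≤ bound)
a_4 = 1: 8/5  (≤ bound)
a_5 = 1: 13/8  (≤ bound)
a_6 = 1: 21/13  (> 8, stop)

13/8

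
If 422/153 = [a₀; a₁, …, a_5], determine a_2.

422 ÷ 153 → quotient 2, remainder 116
153 ÷ 116 → quotient 1, remainder 37
116 ÷ 37 → quotient 3, remainder 5

3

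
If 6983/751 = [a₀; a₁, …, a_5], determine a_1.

⌊6983/751⌋ = 9, remainder 224
⌊751/224⌋ = 3, remainder 79

3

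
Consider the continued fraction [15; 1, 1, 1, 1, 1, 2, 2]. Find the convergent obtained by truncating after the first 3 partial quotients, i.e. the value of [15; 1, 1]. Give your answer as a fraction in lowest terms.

Collapse the nested fraction from the inside out:
Start with 1.
1 + 1/(1/1) = 1 + 1/1 = 2/1
15 + 1/(2/1) = 15 + 1/2 = 31/2

31/2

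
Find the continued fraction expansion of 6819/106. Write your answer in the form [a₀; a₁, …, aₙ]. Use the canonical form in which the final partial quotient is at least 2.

Repeatedly divide and take the remainder:
⌊6819/106⌋ = 64, remainder 35
⌊106/35⌋ = 3, remainder 1
⌊35/1⌋ = 35, remainder 0

[64; 3, 35]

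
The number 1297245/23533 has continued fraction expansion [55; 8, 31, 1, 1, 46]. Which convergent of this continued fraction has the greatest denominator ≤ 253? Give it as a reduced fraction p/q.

a_0 = 55: 55/1  (≤ bound)
a_1 = 8: 441/8  (≤ bound)
a_2 = 31: 13726/249  (≤ bound)
a_3 = 1: 14167/257  (> 253, stop)

13726/249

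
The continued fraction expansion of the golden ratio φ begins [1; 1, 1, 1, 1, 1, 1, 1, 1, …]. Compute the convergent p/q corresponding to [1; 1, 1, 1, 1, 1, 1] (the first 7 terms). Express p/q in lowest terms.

21/13

Use the convergent recurrence hₖ = aₖ·hₖ₋₁ + hₖ₋₂ (and likewise for the denominators kₖ):
a_0 = 1: 1/1
a_1 = 1: 2/1
a_2 = 1: 3/2
a_3 = 1: 5/3
a_4 = 1: 8/5
a_5 = 1: 13/8
a_6 = 1: 21/13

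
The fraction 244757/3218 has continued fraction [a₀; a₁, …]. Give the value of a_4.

Repeatedly divide and take the remainder:
244757 ÷ 3218 → quotient 76, remainder 189
3218 ÷ 189 → quotient 17, remainder 5
189 ÷ 5 → quotient 37, remainder 4
5 ÷ 4 → quotient 1, remainder 1
4 ÷ 1 → quotient 4, remainder 0

4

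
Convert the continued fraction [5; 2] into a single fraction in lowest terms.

11/2

a_0 = 5: 5/1
a_1 = 2: 11/2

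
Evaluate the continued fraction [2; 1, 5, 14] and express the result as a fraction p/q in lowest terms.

241/85

Start with 14.
5 + 1/(14/1) = 5 + 1/14 = 71/14
1 + 1/(71/14) = 1 + 14/71 = 85/71
2 + 1/(85/71) = 2 + 71/85 = 241/85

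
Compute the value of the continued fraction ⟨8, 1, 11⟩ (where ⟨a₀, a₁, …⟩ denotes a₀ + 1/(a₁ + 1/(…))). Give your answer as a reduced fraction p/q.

Start with 11.
1 + 1/(11/1) = 1 + 1/11 = 12/11
8 + 1/(12/11) = 8 + 11/12 = 107/12

107/12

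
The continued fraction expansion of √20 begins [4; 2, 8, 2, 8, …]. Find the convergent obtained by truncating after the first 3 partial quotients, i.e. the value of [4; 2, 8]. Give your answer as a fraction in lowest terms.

a_0 = 4: 4/1
a_1 = 2: 9/2
a_2 = 8: 76/17

76/17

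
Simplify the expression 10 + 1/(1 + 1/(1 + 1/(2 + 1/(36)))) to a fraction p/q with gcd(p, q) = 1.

Build up convergents one term at a time:
a_0 = 10: 10/1
a_1 = 1: 11/1
a_2 = 1: 21/2
a_3 = 2: 53/5
a_4 = 36: 1929/182

1929/182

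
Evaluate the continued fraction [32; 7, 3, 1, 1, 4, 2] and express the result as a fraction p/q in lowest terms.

Use the convergent recurrence hₖ = aₖ·hₖ₋₁ + hₖ₋₂ (and likewise for the denominators kₖ):
a_0 = 32: 32/1
a_1 = 7: 225/7
a_2 = 3: 707/22
a_3 = 1: 932/29
a_4 = 1: 1639/51
a_5 = 4: 7488/233
a_6 = 2: 16615/517

16615/517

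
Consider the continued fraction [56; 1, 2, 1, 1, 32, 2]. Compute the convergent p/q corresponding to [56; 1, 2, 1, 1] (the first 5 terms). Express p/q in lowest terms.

Use the convergent recurrence hₖ = aₖ·hₖ₋₁ + hₖ₋₂ (and likewise for the denominators kₖ):
a_0 = 56: 56/1
a_1 = 1: 57/1
a_2 = 2: 170/3
a_3 = 1: 227/4
a_4 = 1: 397/7

397/7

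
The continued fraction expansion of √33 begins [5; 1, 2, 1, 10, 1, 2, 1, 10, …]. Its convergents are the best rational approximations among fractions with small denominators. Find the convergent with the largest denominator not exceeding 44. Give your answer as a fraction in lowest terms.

247/43

List convergents until the denominator exceeds the bound:
a_0 = 5: 5/1  (≤ bound)
a_1 = 1: 6/1  (≤ bound)
a_2 = 2: 17/3  (≤ bound)
a_3 = 1: 23/4  (≤ bound)
a_4 = 10: 247/43  (≤ bound)
a_5 = 1: 270/47  (> 44, stop)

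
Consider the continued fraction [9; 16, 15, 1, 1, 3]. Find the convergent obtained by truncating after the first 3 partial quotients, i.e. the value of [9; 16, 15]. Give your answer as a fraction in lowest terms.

2184/241

Start with 15.
16 + 1/(15/1) = 16 + 1/15 = 241/15
9 + 1/(241/15) = 9 + 15/241 = 2184/241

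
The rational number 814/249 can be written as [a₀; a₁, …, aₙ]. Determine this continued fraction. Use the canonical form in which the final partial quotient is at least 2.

Apply division with remainder until the remainder is 0:
814 = 3·249 + 67, so a_0 = 3
249 = 3·67 + 48, so a_1 = 3
67 = 1·48 + 19, so a_2 = 1
48 = 2·19 + 10, so a_3 = 2
19 = 1·10 + 9, so a_4 = 1
10 = 1·9 + 1, so a_5 = 1
9 = 9·1 + 0, so a_6 = 9

[3; 3, 1, 2, 1, 1, 9]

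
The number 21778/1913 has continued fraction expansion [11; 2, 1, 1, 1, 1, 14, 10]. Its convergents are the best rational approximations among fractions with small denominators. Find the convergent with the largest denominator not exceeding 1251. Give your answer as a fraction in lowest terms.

a_0 = 11: 11/1  (≤ bound)
a_1 = 2: 23/2  (≤ bound)
a_2 = 1: 34/3  (≤ bound)
a_3 = 1: 57/5  (≤ bound)
a_4 = 1: 91/8  (≤ bound)
a_5 = 1: 148/13  (≤ bound)
a_6 = 14: 2163/190  (≤ bound)
a_7 = 10: 21778/1913  (> 1251, stop)

2163/190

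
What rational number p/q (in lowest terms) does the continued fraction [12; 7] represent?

Start with 7.
12 + 1/(7/1) = 12 + 1/7 = 85/7

85/7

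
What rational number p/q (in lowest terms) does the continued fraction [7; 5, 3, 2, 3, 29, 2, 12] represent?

Starting at the tail and folding back:
Start with 12.
2 + 1/(12/1) = 2 + 1/12 = 25/12
29 + 1/(25/12) = 29 + 12/25 = 737/25
3 + 1/(737/25) = 3 + 25/737 = 2236/737
2 + 1/(2236/737) = 2 + 737/2236 = 5209/2236
3 + 1/(5209/2236) = 3 + 2236/5209 = 17863/5209
5 + 1/(17863/5209) = 5 + 5209/17863 = 94524/17863
7 + 1/(94524/17863) = 7 + 17863/94524 = 679531/94524

679531/94524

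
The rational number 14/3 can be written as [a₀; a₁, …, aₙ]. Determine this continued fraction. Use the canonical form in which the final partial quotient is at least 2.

[4; 1, 2]

Apply division with remainder until the remainder is 0:
14 = 4·3 + 2, so a_0 = 4
3 = 1·2 + 1, so a_1 = 1
2 = 2·1 + 0, so a_2 = 2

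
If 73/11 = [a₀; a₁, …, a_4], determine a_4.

3

73 = 6·11 + 7, so a_0 = 6
11 = 1·7 + 4, so a_1 = 1
7 = 1·4 + 3, so a_2 = 1
4 = 1·3 + 1, so a_3 = 1
3 = 3·1 + 0, so a_4 = 3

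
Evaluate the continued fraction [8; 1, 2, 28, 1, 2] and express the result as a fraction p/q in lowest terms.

2263/261

a_0 = 8: 8/1
a_1 = 1: 9/1
a_2 = 2: 26/3
a_3 = 28: 737/85
a_4 = 1: 763/88
a_5 = 2: 2263/261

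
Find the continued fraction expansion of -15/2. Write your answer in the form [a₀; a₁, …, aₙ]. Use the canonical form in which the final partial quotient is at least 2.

⌊-15/2⌋ = -8, remainder 1
⌊2/1⌋ = 2, remainder 0

[-8; 2]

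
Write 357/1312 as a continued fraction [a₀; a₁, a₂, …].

Apply division with remainder until the remainder is 0:
⌊357/1312⌋ = 0, remainder 357
⌊1312/357⌋ = 3, remainder 241
⌊357/241⌋ = 1, remainder 116
⌊241/116⌋ = 2, remainder 9
⌊116/9⌋ = 12, remainder 8
⌊9/8⌋ = 1, remainder 1
⌊8/1⌋ = 8, remainder 0

[0; 3, 1, 2, 12, 1, 8]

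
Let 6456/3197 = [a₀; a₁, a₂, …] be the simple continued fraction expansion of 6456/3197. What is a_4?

3

⌊6456/3197⌋ = 2, remainder 62
⌊3197/62⌋ = 51, remainder 35
⌊62/35⌋ = 1, remainder 27
⌊35/27⌋ = 1, remainder 8
⌊27/8⌋ = 3, remainder 3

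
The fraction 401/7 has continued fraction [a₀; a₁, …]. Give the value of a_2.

401 = 57·7 + 2, so a_0 = 57
7 = 3·2 + 1, so a_1 = 3
2 = 2·1 + 0, so a_2 = 2

2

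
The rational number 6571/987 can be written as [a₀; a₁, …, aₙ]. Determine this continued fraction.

Repeatedly divide and take the remainder:
6571 ÷ 987 → quotient 6, remainder 649
987 ÷ 649 → quotient 1, remainder 338
649 ÷ 338 → quotient 1, remainder 311
338 ÷ 311 → quotient 1, remainder 27
311 ÷ 27 → quotient 11, remainder 14
27 ÷ 14 → quotient 1, remainder 13
14 ÷ 13 → quotient 1, remainder 1
13 ÷ 1 → quotient 13, remainder 0

[6; 1, 1, 1, 11, 1, 1, 13]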